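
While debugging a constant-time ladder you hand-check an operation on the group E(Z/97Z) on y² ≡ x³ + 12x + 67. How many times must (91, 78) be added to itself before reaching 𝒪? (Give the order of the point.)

11

2P: tangent at (91, 78): λ = (3·91² + 12)/(2·78) ≡ 23/59. 59⁻¹ ≡ 74 (mod 97) since 59·74 = 4366 ≡ 1, so λ ≡ 23·74 ≡ 53.
  x = λ² - 91 - 91 = 2809 - 182 ≡ 8; y = λ·(91 - 8) - 78 ≡ 53. → (8, 53)
3P: (8, 53) + (91, 78). λ = (78 - 53)/(91 - 8) ≡ 25/83 mod 97. 83⁻¹ ≡ 90 (mod 97) since 83·90 = 7470 ≡ 1, so λ ≡ 19.
  x = λ² - 8 - 91 = 361 - 99 ≡ 68; y = λ·(8 - 68) - 53 ≡ 68. → (68, 68)
4P: (68, 68) + (91, 78). λ = (78 - 68)/(91 - 68) ≡ 10/23 mod 97. 23⁻¹ ≡ 38 (mod 97) since 23·38 = 874 ≡ 1, so λ ≡ 89.
  x = λ² - 68 - 91 = 7921 - 159 ≡ 2; y = λ·(68 - 2) - 68 ≡ 83. → (2, 83)
5P: (2, 83) + (91, 78). λ = (78 - 83)/(91 - 2) ≡ 92/89 mod 97. 89⁻¹ ≡ 12 (mod 97) since 89·12 = 1068 ≡ 1, so λ ≡ 37.
  x = λ² - 2 - 91 = 1369 - 93 ≡ 15; y = λ·(2 - 15) - 83 ≡ 18. → (15, 18)
6P: (15, 18) + (91, 78). λ = (78 - 18)/(91 - 15) ≡ 60/76 mod 97. 76⁻¹ ≡ 60 (mod 97) since 76·60 = 4560 ≡ 1, so λ ≡ 11.
  x = λ² - 15 - 91 = 121 - 106 ≡ 15; y = λ·(15 - 15) - 18 ≡ 79. → (15, 79)
7P: (15, 79) + (91, 78). λ = (78 - 79)/(91 - 15) ≡ 96/76 mod 97. 76⁻¹ ≡ 60 (mod 97), so λ ≡ 37.
  x = λ² - 15 - 91 = 1369 - 106 ≡ 2; y = λ·(15 - 2) - 79 ≡ 14. → (2, 14)
8P: (2, 14) + (91, 78). λ = (78 - 14)/(91 - 2) ≡ 64/89 mod 97. 89⁻¹ ≡ 12 (mod 97) since 89·12 = 1068 ≡ 1, so λ ≡ 89.
  x = λ² - 2 - 91 = 7921 - 93 ≡ 68; y = λ·(2 - 68) - 14 ≡ 29. → (68, 29)
9P: (68, 29) + (91, 78). λ = (78 - 29)/(91 - 68) ≡ 49/23 mod 97. 23⁻¹ ≡ 38 (mod 97), so λ ≡ 19.
  x = λ² - 68 - 91 = 361 - 159 ≡ 8; y = λ·(68 - 8) - 29 ≡ 44. → (8, 44)
10P: (8, 44) + (91, 78). λ = (78 - 44)/(91 - 8) ≡ 34/83 mod 97. 83⁻¹ ≡ 90 (mod 97), so λ ≡ 53.
  x = λ² - 8 - 91 = 2809 - 99 ≡ 91; y = λ·(8 - 91) - 44 ≡ 19. → (91, 19)
11P: (91, 19) + (91, 78): same x and y₁ ≡ -y₂, so the sum is 𝒪.
11P = 𝒪, so the order is 11.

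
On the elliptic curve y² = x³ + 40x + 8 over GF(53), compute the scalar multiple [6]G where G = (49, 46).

(48, 1)

Double-and-add on 6 = (110)₂. Start with G = (49, 46) for the leading 1-bit.
double: tangent at (49, 46): λ = (3·49² + 40)/(2·46) ≡ 35/39. 39⁻¹ ≡ 34 (mod 53), so λ ≡ 35·34 ≡ 24.
  x = λ² - 49 - 49 = 576 - 98 ≡ 1; y = λ·(49 - 1) - 46 ≡ 46. → (1, 46)
add G: (1, 46) + (49, 46). λ = (46 - 46)/(49 - 1) ≡ 0/48 mod 53. 48⁻¹ ≡ 21 (mod 53), so λ ≡ 0.
  x = λ² - 1 - 49 = 0 - 50 ≡ 3; y = λ·(1 - 3) - 46 ≡ 7. → (3, 7)
double: tangent at (3, 7): λ = (3·3² + 40)/(2·7) ≡ 14/14. 14⁻¹ ≡ 19 (mod 53), so λ ≡ 14·19 ≡ 1.
  x = λ² - 3 - 3 = 1 - 6 ≡ 48; y = λ·(3 - 48) - 7 ≡ 1. → (48, 1)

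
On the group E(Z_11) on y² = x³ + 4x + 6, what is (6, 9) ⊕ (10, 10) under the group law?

(4, 8)

(6, 9) + (10, 10). λ = (10 - 9)/(10 - 6) ≡ 1/4 mod 11. 4⁻¹ ≡ 3 (mod 11), so λ ≡ 3.
  x = λ² - 6 - 10 = 9 - 16 ≡ 4; y = λ·(6 - 4) - 9 ≡ 8. → (4, 8)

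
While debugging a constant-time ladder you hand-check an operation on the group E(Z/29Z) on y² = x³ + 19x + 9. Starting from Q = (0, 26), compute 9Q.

Double-and-add on 9 = (1001)₂. Start with Q = (0, 26) for the leading 1-bit.
double: tangent at (0, 26): λ = (3·0² + 19)/(2·26) ≡ 19/23. 23⁻¹ ≡ 24 (mod 29), so λ ≡ 19·24 ≡ 21.
  x = λ² - 0 - 0 = 441 - 0 ≡ 6; y = λ·(0 - 6) - 26 ≡ 22. → (6, 22)
double: tangent at (6, 22): λ = (3·6² + 19)/(2·22) ≡ 11/15. 15⁻¹ ≡ 2 (mod 29) since 15·2 = 30 ≡ 1, so λ ≡ 11·2 ≡ 22.
  x = λ² - 6 - 6 = 484 - 12 ≡ 8; y = λ·(6 - 8) - 22 ≡ 21. → (8, 21)
double: tangent at (8, 21): λ = (3·8² + 19)/(2·21) ≡ 8/13. 13⁻¹ ≡ 9 (mod 29) since 13·9 = 117 ≡ 1, so λ ≡ 8·9 ≡ 14.
  x = λ² - 8 - 8 = 196 - 16 ≡ 6; y = λ·(8 - 6) - 21 ≡ 7. → (6, 7)
add Q: (6, 7) + (0, 26). λ = (26 - 7)/(0 - 6) ≡ 19/23 mod 29. 23⁻¹ ≡ 24 (mod 29), so λ ≡ 21.
  x = λ² - 6 - 0 = 441 - 6 ≡ 0; y = λ·(6 - 0) - 7 ≡ 3. → (0, 3)

(0, 3)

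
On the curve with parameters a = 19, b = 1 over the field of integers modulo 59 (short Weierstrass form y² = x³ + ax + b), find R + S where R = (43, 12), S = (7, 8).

(1, 32)

(43, 12) + (7, 8). λ = (8 - 12)/(7 - 43) ≡ 55/23 mod 59. 23⁻¹ ≡ 18 (mod 59) since 23·18 = 414 ≡ 1, so λ ≡ 46.
  x = λ² - 43 - 7 = 2116 - 50 ≡ 1; y = λ·(43 - 1) - 12 ≡ 32. → (1, 32)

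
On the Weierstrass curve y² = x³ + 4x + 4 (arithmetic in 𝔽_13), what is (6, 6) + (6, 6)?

(0, 11)

tangent at (6, 6): λ = (3·6² + 4)/(2·6) ≡ 8/12. 12⁻¹ ≡ 12 (mod 13) since 12·12 = 144 ≡ 1, so λ ≡ 8·12 ≡ 5.
  x = λ² - 6 - 6 = 25 - 12 ≡ 0; y = λ·(6 - 0) - 6 ≡ 11. → (0, 11)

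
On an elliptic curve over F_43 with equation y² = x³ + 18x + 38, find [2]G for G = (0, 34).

tangent at (0, 34): λ = (3·0² + 18)/(2·34) ≡ 18/25. 25⁻¹ ≡ 31 (mod 43), so λ ≡ 18·31 ≡ 42.
  x = λ² - 0 - 0 = 1764 - 0 ≡ 1; y = λ·(0 - 1) - 34 ≡ 10. → (1, 10)

(1, 10)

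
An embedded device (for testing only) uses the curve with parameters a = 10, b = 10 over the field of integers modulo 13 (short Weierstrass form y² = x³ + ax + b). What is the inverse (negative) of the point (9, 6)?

-(9, 6) = (9, -6 mod 13) = (9, 7).

(9, 7)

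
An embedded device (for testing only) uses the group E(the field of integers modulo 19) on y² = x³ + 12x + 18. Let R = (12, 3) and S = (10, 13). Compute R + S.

(12, 3) + (10, 13). λ = (13 - 3)/(10 - 12) ≡ 10/17 mod 19. 17⁻¹ ≡ 9 (mod 19) since 17·9 = 153 ≡ 1, so λ ≡ 14.
  x = λ² - 12 - 10 = 196 - 22 ≡ 3; y = λ·(12 - 3) - 3 ≡ 9. → (3, 9)

(3, 9)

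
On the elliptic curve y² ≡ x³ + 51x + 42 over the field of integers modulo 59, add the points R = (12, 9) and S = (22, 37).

(12, 9) + (22, 37). λ = (37 - 9)/(22 - 12) ≡ 28/10 mod 59. 10⁻¹ ≡ 6 (mod 59), so λ ≡ 50.
  x = λ² - 12 - 22 = 2500 - 34 ≡ 47; y = λ·(12 - 47) - 9 ≡ 11. → (47, 11)

(47, 11)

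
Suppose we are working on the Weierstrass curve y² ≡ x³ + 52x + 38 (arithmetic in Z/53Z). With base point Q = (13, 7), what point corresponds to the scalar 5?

(52, 12)

Repeated addition: build up to 5Q.
2Q: tangent at (13, 7): λ = (3·13² + 52)/(2·7) ≡ 29/14. 14⁻¹ ≡ 19 (mod 53) since 14·19 = 266 ≡ 1, so λ ≡ 29·19 ≡ 21.
  x = λ² - 13 - 13 = 441 - 26 ≡ 44; y = λ·(13 - 44) - 7 ≡ 31. → (44, 31)
3Q: (44, 31) + (13, 7). λ = (7 - 31)/(13 - 44) ≡ 29/22 mod 53. 22⁻¹ ≡ 41 (mod 53), so λ ≡ 23.
  x = λ² - 44 - 13 = 529 - 57 ≡ 48; y = λ·(44 - 48) - 31 ≡ 36. → (48, 36)
4Q: (48, 36) + (13, 7). λ = (7 - 36)/(13 - 48) ≡ 24/18 mod 53. 18⁻¹ ≡ 3 (mod 53), so λ ≡ 19.
  x = λ² - 48 - 13 = 361 - 61 ≡ 35; y = λ·(48 - 35) - 36 ≡ 52. → (35, 52)
5Q: (35, 52) + (13, 7). λ = (7 - 52)/(13 - 35) ≡ 8/31 mod 53. 31⁻¹ ≡ 12 (mod 53) since 31·12 = 372 ≡ 1, so λ ≡ 43.
  x = λ² - 35 - 13 = 1849 - 48 ≡ 52; y = λ·(35 - 52) - 52 ≡ 12. → (52, 12)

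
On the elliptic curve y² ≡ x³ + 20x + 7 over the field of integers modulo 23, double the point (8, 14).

tangent at (8, 14): λ = (3·8² + 20)/(2·14) ≡ 5/5. 5⁻¹ ≡ 14 (mod 23), so λ ≡ 5·14 ≡ 1.
  x = λ² - 8 - 8 = 1 - 16 ≡ 8; y = λ·(8 - 8) - 14 ≡ 9. → (8, 9)

(8, 9)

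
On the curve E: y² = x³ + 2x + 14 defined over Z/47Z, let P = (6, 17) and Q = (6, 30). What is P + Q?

The two points share x = 6 and their y-coordinates satisfy 17 + 30 ≡ 0 (mod 47), so they are inverses. Their sum is 𝒪.

O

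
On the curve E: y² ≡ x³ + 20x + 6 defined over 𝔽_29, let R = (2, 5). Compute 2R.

(19, 16)

tangent at (2, 5): λ = (3·2² + 20)/(2·5) ≡ 3/10. 10⁻¹ ≡ 3 (mod 29), so λ ≡ 3·3 ≡ 9.
  x = λ² - 2 - 2 = 81 - 4 ≡ 19; y = λ·(2 - 19) - 5 ≡ 16. → (19, 16)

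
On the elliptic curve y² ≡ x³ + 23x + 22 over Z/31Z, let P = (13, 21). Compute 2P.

tangent at (13, 21): λ = (3·13² + 23)/(2·21) ≡ 3/11. 11⁻¹ ≡ 17 (mod 31) since 11·17 = 187 ≡ 1, so λ ≡ 3·17 ≡ 20.
  x = λ² - 13 - 13 = 400 - 26 ≡ 2; y = λ·(13 - 2) - 21 ≡ 13. → (2, 13)

(2, 13)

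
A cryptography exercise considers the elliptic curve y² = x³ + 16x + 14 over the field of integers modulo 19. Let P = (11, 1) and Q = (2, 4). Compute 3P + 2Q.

(18, 15)

First 3P:
Repeated addition: build up to 3P.
2P: tangent at (11, 1): λ = (3·11² + 16)/(2·1) ≡ 18/2. 2⁻¹ ≡ 10 (mod 19) since 2·10 = 20 ≡ 1, so λ ≡ 18·10 ≡ 9.
  x = λ² - 11 - 11 = 81 - 22 ≡ 2; y = λ·(11 - 2) - 1 ≡ 4. → (2, 4)
3P: (2, 4) + (11, 1). λ = (1 - 4)/(11 - 2) ≡ 16/9 mod 19. 9⁻¹ ≡ 17 (mod 19) since 9·17 = 153 ≡ 1, so λ ≡ 6.
  x = λ² - 2 - 11 = 36 - 13 ≡ 4; y = λ·(2 - 4) - 4 ≡ 3. → (4, 3)
3P = (4, 3).
Next 2Q:
Repeated addition: build up to 2Q.
2Q: tangent at (2, 4): λ = (3·2² + 16)/(2·4) ≡ 9/8. 8⁻¹ ≡ 12 (mod 19), so λ ≡ 9·12 ≡ 13.
  x = λ² - 2 - 2 = 169 - 4 ≡ 13; y = λ·(2 - 13) - 4 ≡ 5. → (13, 5)
2Q = (13, 5).
Finally 3P + 2Q:
(4, 3) + (13, 5). λ = (5 - 3)/(13 - 4) ≡ 2/9 mod 19. 9⁻¹ ≡ 17 (mod 19), so λ ≡ 15.
  x = λ² - 4 - 13 = 225 - 17 ≡ 18; y = λ·(4 - 18) - 3 ≡ 15. → (18, 15)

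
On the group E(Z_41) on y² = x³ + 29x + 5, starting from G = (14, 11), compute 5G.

(3, 18)

Repeated addition: build up to 5G.
2G: tangent at (14, 11): λ = (3·14² + 29)/(2·11) ≡ 2/22. 22⁻¹ ≡ 28 (mod 41), so λ ≡ 2·28 ≡ 15.
  x = λ² - 14 - 14 = 225 - 28 ≡ 33; y = λ·(14 - 33) - 11 ≡ 32. → (33, 32)
3G: (33, 32) + (14, 11). λ = (11 - 32)/(14 - 33) ≡ 20/22 mod 41. 22⁻¹ ≡ 28 (mod 41) since 22·28 = 616 ≡ 1, so λ ≡ 27.
  x = λ² - 33 - 14 = 729 - 47 ≡ 26; y = λ·(33 - 26) - 32 ≡ 34. → (26, 34)
4G: (26, 34) + (14, 11). λ = (11 - 34)/(14 - 26) ≡ 18/29 mod 41. 29⁻¹ ≡ 17 (mod 41), so λ ≡ 19.
  x = λ² - 26 - 14 = 361 - 40 ≡ 34; y = λ·(26 - 34) - 34 ≡ 19. → (34, 19)
5G: (34, 19) + (14, 11). λ = (11 - 19)/(14 - 34) ≡ 33/21 mod 41. 21⁻¹ ≡ 2 (mod 41), so λ ≡ 25.
  x = λ² - 34 - 14 = 625 - 48 ≡ 3; y = λ·(34 - 3) - 19 ≡ 18. → (3, 18)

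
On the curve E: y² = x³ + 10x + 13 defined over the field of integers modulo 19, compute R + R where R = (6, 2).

tangent at (6, 2): λ = (3·6² + 10)/(2·2) ≡ 4/4. 4⁻¹ ≡ 5 (mod 19) since 4·5 = 20 ≡ 1, so λ ≡ 4·5 ≡ 1.
  x = λ² - 6 - 6 = 1 - 12 ≡ 8; y = λ·(6 - 8) - 2 ≡ 15. → (8, 15)

(8, 15)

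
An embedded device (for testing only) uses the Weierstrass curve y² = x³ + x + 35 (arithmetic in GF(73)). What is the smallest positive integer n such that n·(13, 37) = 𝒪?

2P: tangent at (13, 37): λ = (3·13² + 1)/(2·37) ≡ 70/1. 1⁻¹ ≡ 1 (mod 73) since 1·1 = 1 ≡ 1, so λ ≡ 70·1 ≡ 70.
  x = λ² - 13 - 13 = 4900 - 26 ≡ 56; y = λ·(13 - 56) - 37 ≡ 19. → (56, 19)
3P: (56, 19) + (13, 37). λ = (37 - 19)/(13 - 56) ≡ 18/30 mod 73. 30⁻¹ ≡ 56 (mod 73) since 30·56 = 1680 ≡ 1, so λ ≡ 59.
  x = λ² - 56 - 13 = 3481 - 69 ≡ 54; y = λ·(56 - 54) - 19 ≡ 26. → (54, 26)
4P: (54, 26) + (13, 37). λ = (37 - 26)/(13 - 54) ≡ 11/32 mod 73. 32⁻¹ ≡ 16 (mod 73), so λ ≡ 30.
  x = λ² - 54 - 13 = 900 - 67 ≡ 30; y = λ·(54 - 30) - 26 ≡ 37. → (30, 37)
5P: (30, 37) + (13, 37). λ = (37 - 37)/(13 - 30) ≡ 0/56 mod 73. 56⁻¹ ≡ 30 (mod 73), so λ ≡ 0.
  x = λ² - 30 - 13 = 0 - 43 ≡ 30; y = λ·(30 - 30) - 37 ≡ 36. → (30, 36)
6P: (30, 36) + (13, 37). λ = (37 - 36)/(13 - 30) ≡ 1/56 mod 73. 56⁻¹ ≡ 30 (mod 73), so λ ≡ 30.
  x = λ² - 30 - 13 = 900 - 43 ≡ 54; y = λ·(30 - 54) - 36 ≡ 47. → (54, 47)
7P: (54, 47) + (13, 37). λ = (37 - 47)/(13 - 54) ≡ 63/32 mod 73. 32⁻¹ ≡ 16 (mod 73) since 32·16 = 512 ≡ 1, so λ ≡ 59.
  x = λ² - 54 - 13 = 3481 - 67 ≡ 56; y = λ·(54 - 56) - 47 ≡ 54. → (56, 54)
8P: (56, 54) + (13, 37). λ = (37 - 54)/(13 - 56) ≡ 56/30 mod 73. 30⁻¹ ≡ 56 (mod 73), so λ ≡ 70.
  x = λ² - 56 - 13 = 4900 - 69 ≡ 13; y = λ·(56 - 13) - 54 ≡ 36. → (13, 36)
9P: (13, 36) + (13, 37): same x and y₁ ≡ -y₂, so the sum is 𝒪.
9P = 𝒪, so the order is 9.

9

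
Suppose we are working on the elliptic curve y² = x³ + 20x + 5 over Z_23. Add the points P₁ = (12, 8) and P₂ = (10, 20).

(14, 4)

(12, 8) + (10, 20). λ = (20 - 8)/(10 - 12) ≡ 12/21 mod 23. 21⁻¹ ≡ 11 (mod 23), so λ ≡ 17.
  x = λ² - 12 - 10 = 289 - 22 ≡ 14; y = λ·(12 - 14) - 8 ≡ 4. → (14, 4)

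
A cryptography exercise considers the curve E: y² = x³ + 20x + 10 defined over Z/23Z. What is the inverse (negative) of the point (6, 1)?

(6, 22)

-(6, 1) = (6, -1 mod 23) = (6, 22).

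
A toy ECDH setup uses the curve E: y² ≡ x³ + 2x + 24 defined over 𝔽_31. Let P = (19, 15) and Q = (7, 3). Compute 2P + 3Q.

First 2P:
Repeated addition: build up to 2P.
2P: tangent at (19, 15): λ = (3·19² + 2)/(2·15) ≡ 0/30. 30⁻¹ ≡ 30 (mod 31) since 30·30 = 900 ≡ 1, so λ ≡ 0·30 ≡ 0.
  x = λ² - 19 - 19 = 0 - 38 ≡ 24; y = λ·(19 - 24) - 15 ≡ 16. → (24, 16)
2P = (24, 16).
Next 3Q:
Repeated addition: build up to 3Q.
2Q: tangent at (7, 3): λ = (3·7² + 2)/(2·3) ≡ 25/6. 6⁻¹ ≡ 26 (mod 31), so λ ≡ 25·26 ≡ 30.
  x = λ² - 7 - 7 = 900 - 14 ≡ 18; y = λ·(7 - 18) - 3 ≡ 8. → (18, 8)
3Q: (18, 8) + (7, 3). λ = (3 - 8)/(7 - 18) ≡ 26/20 mod 31. 20⁻¹ ≡ 14 (mod 31), so λ ≡ 23.
  x = λ² - 18 - 7 = 529 - 25 ≡ 8; y = λ·(18 - 8) - 8 ≡ 5. → (8, 5)
3Q = (8, 5).
Finally 2P + 3Q:
(24, 16) + (8, 5). λ = (5 - 16)/(8 - 24) ≡ 20/15 mod 31. 15⁻¹ ≡ 29 (mod 31) since 15·29 = 435 ≡ 1, so λ ≡ 22.
  x = λ² - 24 - 8 = 484 - 32 ≡ 18; y = λ·(24 - 18) - 16 ≡ 23. → (18, 23)

(18, 23)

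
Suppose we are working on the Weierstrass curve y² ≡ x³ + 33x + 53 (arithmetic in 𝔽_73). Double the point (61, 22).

tangent at (61, 22): λ = (3·61² + 33)/(2·22) ≡ 27/44. 44⁻¹ ≡ 5 (mod 73) since 44·5 = 220 ≡ 1, so λ ≡ 27·5 ≡ 62.
  x = λ² - 61 - 61 = 3844 - 122 ≡ 72; y = λ·(61 - 72) - 22 ≡ 26. → (72, 26)

(72, 26)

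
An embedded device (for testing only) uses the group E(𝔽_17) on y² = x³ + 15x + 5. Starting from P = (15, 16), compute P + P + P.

Repeated addition: build up to 3P.
2P: tangent at (15, 16): λ = (3·15² + 15)/(2·16) ≡ 10/15. 15⁻¹ ≡ 8 (mod 17), so λ ≡ 10·8 ≡ 12.
  x = λ² - 15 - 15 = 144 - 30 ≡ 12; y = λ·(15 - 12) - 16 ≡ 3. → (12, 3)
3P: (12, 3) + (15, 16). λ = (16 - 3)/(15 - 12) ≡ 13/3 mod 17. 3⁻¹ ≡ 6 (mod 17) since 3·6 = 18 ≡ 1, so λ ≡ 10.
  x = λ² - 12 - 15 = 100 - 27 ≡ 5; y = λ·(12 - 5) - 3 ≡ 16. → (5, 16)

(5, 16)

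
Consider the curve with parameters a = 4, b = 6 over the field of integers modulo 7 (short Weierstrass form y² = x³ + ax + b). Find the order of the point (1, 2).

2P: tangent at (1, 2): λ = (3·1² + 4)/(2·2) ≡ 0/4. 4⁻¹ ≡ 2 (mod 7), so λ ≡ 0·2 ≡ 0.
  x = λ² - 1 - 1 = 0 - 2 ≡ 5; y = λ·(1 - 5) - 2 ≡ 5. → (5, 5)
3P: (5, 5) + (1, 2). λ = (2 - 5)/(1 - 5) ≡ 4/3 mod 7. 3⁻¹ ≡ 5 (mod 7), so λ ≡ 6.
  x = λ² - 5 - 1 = 36 - 6 ≡ 2; y = λ·(5 - 2) - 5 ≡ 6. → (2, 6)
4P: (2, 6) + (1, 2). λ = (2 - 6)/(1 - 2) ≡ 3/6 mod 7. 6⁻¹ ≡ 6 (mod 7), so λ ≡ 4.
  x = λ² - 2 - 1 = 16 - 3 ≡ 6; y = λ·(2 - 6) - 6 ≡ 6. → (6, 6)
5P: (6, 6) + (1, 2). λ = (2 - 6)/(1 - 6) ≡ 3/2 mod 7. 2⁻¹ ≡ 4 (mod 7), so λ ≡ 5.
  x = λ² - 6 - 1 = 25 - 7 ≡ 4; y = λ·(6 - 4) - 6 ≡ 4. → (4, 4)
6P: (4, 4) + (1, 2). λ = (2 - 4)/(1 - 4) ≡ 5/4 mod 7. 4⁻¹ ≡ 2 (mod 7), so λ ≡ 3.
  x = λ² - 4 - 1 = 9 - 5 ≡ 4; y = λ·(4 - 4) - 4 ≡ 3. → (4, 3)
7P: (4, 3) + (1, 2). λ = (2 - 3)/(1 - 4) ≡ 6/4 mod 7. 4⁻¹ ≡ 2 (mod 7) since 4·2 = 8 ≡ 1, so λ ≡ 5.
  x = λ² - 4 - 1 = 25 - 5 ≡ 6; y = λ·(4 - 6) - 3 ≡ 1. → (6, 1)
8P: (6, 1) + (1, 2). λ = (2 - 1)/(1 - 6) ≡ 1/2 mod 7. 2⁻¹ ≡ 4 (mod 7), so λ ≡ 4.
  x = λ² - 6 - 1 = 16 - 7 ≡ 2; y = λ·(6 - 2) - 1 ≡ 1. → (2, 1)
9P: (2, 1) + (1, 2). λ = (2 - 1)/(1 - 2) ≡ 1/6 mod 7. 6⁻¹ ≡ 6 (mod 7), so λ ≡ 6.
  x = λ² - 2 - 1 = 36 - 3 ≡ 5; y = λ·(2 - 5) - 1 ≡ 2. → (5, 2)
10P: (5, 2) + (1, 2). λ = (2 - 2)/(1 - 5) ≡ 0/3 mod 7. 3⁻¹ ≡ 5 (mod 7), so λ ≡ 0.
  x = λ² - 5 - 1 = 0 - 6 ≡ 1; y = λ·(5 - 1) - 2 ≡ 5. → (1, 5)
11P: (1, 5) + (1, 2): same x and y₁ ≡ -y₂, so the sum is O.
11P = O, so the order is 11.

11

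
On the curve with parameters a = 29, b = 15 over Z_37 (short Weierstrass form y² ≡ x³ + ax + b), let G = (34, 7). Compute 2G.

(22, 4)

tangent at (34, 7): λ = (3·34² + 29)/(2·7) ≡ 19/14. 14⁻¹ ≡ 8 (mod 37), so λ ≡ 19·8 ≡ 4.
  x = λ² - 34 - 34 = 16 - 68 ≡ 22; y = λ·(34 - 22) - 7 ≡ 4. → (22, 4)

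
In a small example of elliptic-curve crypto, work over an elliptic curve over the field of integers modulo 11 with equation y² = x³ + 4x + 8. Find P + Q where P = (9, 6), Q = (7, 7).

(9, 5)

(9, 6) + (7, 7). λ = (7 - 6)/(7 - 9) ≡ 1/9 mod 11. 9⁻¹ ≡ 5 (mod 11), so λ ≡ 5.
  x = λ² - 9 - 7 = 25 - 16 ≡ 9; y = λ·(9 - 9) - 6 ≡ 5. → (9, 5)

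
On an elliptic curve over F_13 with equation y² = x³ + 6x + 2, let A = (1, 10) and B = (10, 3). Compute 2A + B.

First 2A:
Repeated addition: build up to 2A.
2A: tangent at (1, 10): λ = (3·1² + 6)/(2·10) ≡ 9/7. 7⁻¹ ≡ 2 (mod 13), so λ ≡ 9·2 ≡ 5.
  x = λ² - 1 - 1 = 25 - 2 ≡ 10; y = λ·(1 - 10) - 10 ≡ 10. → (10, 10)
2A = (10, 10).
Finally 2A + B:
(10, 10) + (10, 3): same x and y₁ ≡ -y₂, so the sum is O.

O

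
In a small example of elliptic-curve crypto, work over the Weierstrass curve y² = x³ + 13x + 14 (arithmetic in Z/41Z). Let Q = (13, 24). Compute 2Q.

tangent at (13, 24): λ = (3·13² + 13)/(2·24) ≡ 28/7. 7⁻¹ ≡ 6 (mod 41), so λ ≡ 28·6 ≡ 4.
  x = λ² - 13 - 13 = 16 - 26 ≡ 31; y = λ·(13 - 31) - 24 ≡ 27. → (31, 27)

(31, 27)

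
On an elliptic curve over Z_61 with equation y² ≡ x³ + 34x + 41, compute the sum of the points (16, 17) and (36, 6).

(16, 17) + (36, 6). λ = (6 - 17)/(36 - 16) ≡ 50/20 mod 61. 20⁻¹ ≡ 58 (mod 61), so λ ≡ 33.
  x = λ² - 16 - 36 = 1089 - 52 ≡ 0; y = λ·(16 - 0) - 17 ≡ 23. → (0, 23)

(0, 23)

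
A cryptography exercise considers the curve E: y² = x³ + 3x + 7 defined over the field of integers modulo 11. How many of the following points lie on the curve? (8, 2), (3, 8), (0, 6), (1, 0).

2

(8, 2): 2² ≡ 4, rhs ≡ 4 → on.
(3, 8): 8² ≡ 9, rhs ≡ 10 → off.
(0, 6): 6² ≡ 3, rhs ≡ 7 → off.
(1, 0): 0² ≡ 0, rhs ≡ 0 → on.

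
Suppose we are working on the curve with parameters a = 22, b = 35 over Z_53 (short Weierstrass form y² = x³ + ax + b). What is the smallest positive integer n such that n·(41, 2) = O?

2P: tangent at (41, 2): λ = (3·41² + 22)/(2·2) ≡ 30/4. 4⁻¹ ≡ 40 (mod 53) since 4·40 = 160 ≡ 1, so λ ≡ 30·40 ≡ 34.
  x = λ² - 41 - 41 = 1156 - 82 ≡ 14; y = λ·(41 - 14) - 2 ≡ 15. → (14, 15)
3P: (14, 15) + (41, 2). λ = (2 - 15)/(41 - 14) ≡ 40/27 mod 53. 27⁻¹ ≡ 2 (mod 53) since 27·2 = 54 ≡ 1, so λ ≡ 27.
  x = λ² - 14 - 41 = 729 - 55 ≡ 38; y = λ·(14 - 38) - 15 ≡ 26. → (38, 26)
4P: (38, 26) + (41, 2). λ = (2 - 26)/(41 - 38) ≡ 29/3 mod 53. 3⁻¹ ≡ 18 (mod 53), so λ ≡ 45.
  x = λ² - 38 - 41 = 2025 - 79 ≡ 38; y = λ·(38 - 38) - 26 ≡ 27. → (38, 27)
5P: (38, 27) + (41, 2). λ = (2 - 27)/(41 - 38) ≡ 28/3 mod 53. 3⁻¹ ≡ 18 (mod 53) since 3·18 = 54 ≡ 1, so λ ≡ 27.
  x = λ² - 38 - 41 = 729 - 79 ≡ 14; y = λ·(38 - 14) - 27 ≡ 38. → (14, 38)
6P: (14, 38) + (41, 2). λ = (2 - 38)/(41 - 14) ≡ 17/27 mod 53. 27⁻¹ ≡ 2 (mod 53), so λ ≡ 34.
  x = λ² - 14 - 41 = 1156 - 55 ≡ 41; y = λ·(14 - 41) - 38 ≡ 51. → (41, 51)
7P: (41, 51) + (41, 2): same x and y₁ ≡ -y₂, so the sum is O.
7P = O, so the order is 7.

7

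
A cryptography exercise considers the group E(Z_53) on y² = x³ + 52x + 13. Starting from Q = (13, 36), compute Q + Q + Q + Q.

(31, 26)

Repeated addition: build up to 4Q.
2Q: tangent at (13, 36): λ = (3·13² + 52)/(2·36) ≡ 29/19. 19⁻¹ ≡ 14 (mod 53), so λ ≡ 29·14 ≡ 35.
  x = λ² - 13 - 13 = 1225 - 26 ≡ 33; y = λ·(13 - 33) - 36 ≡ 6. → (33, 6)
3Q: (33, 6) + (13, 36). λ = (36 - 6)/(13 - 33) ≡ 30/33 mod 53. 33⁻¹ ≡ 45 (mod 53), so λ ≡ 25.
  x = λ² - 33 - 13 = 625 - 46 ≡ 49; y = λ·(33 - 49) - 6 ≡ 18. → (49, 18)
4Q: (49, 18) + (13, 36). λ = (36 - 18)/(13 - 49) ≡ 18/17 mod 53. 17⁻¹ ≡ 25 (mod 53) since 17·25 = 425 ≡ 1, so λ ≡ 26.
  x = λ² - 49 - 13 = 676 - 62 ≡ 31; y = λ·(49 - 31) - 18 ≡ 26. → (31, 26)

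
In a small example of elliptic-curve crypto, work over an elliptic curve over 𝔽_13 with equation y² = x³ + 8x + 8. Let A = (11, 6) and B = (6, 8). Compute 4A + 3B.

(11, 7)

First 4A:
Repeated addition: build up to 4A.
2A: tangent at (11, 6): λ = (3·11² + 8)/(2·6) ≡ 7/12. 12⁻¹ ≡ 12 (mod 13), so λ ≡ 7·12 ≡ 6.
  x = λ² - 11 - 11 = 36 - 22 ≡ 1; y = λ·(11 - 1) - 6 ≡ 2. → (1, 2)
3A: (1, 2) + (11, 6). λ = (6 - 2)/(11 - 1) ≡ 4/10 mod 13. 10⁻¹ ≡ 4 (mod 13), so λ ≡ 3.
  x = λ² - 1 - 11 = 9 - 12 ≡ 10; y = λ·(1 - 10) - 2 ≡ 10. → (10, 10)
4A: (10, 10) + (11, 6). λ = (6 - 10)/(11 - 10) ≡ 9/1 mod 13. 1⁻¹ ≡ 1 (mod 13), so λ ≡ 9.
  x = λ² - 10 - 11 = 81 - 21 ≡ 8; y = λ·(10 - 8) - 10 ≡ 8. → (8, 8)
4A = (8, 8).
Next 3B:
Repeated addition: build up to 3B.
2B: tangent at (6, 8): λ = (3·6² + 8)/(2·8) ≡ 12/3. 3⁻¹ ≡ 9 (mod 13) since 3·9 = 27 ≡ 1, so λ ≡ 12·9 ≡ 4.
  x = λ² - 6 - 6 = 16 - 12 ≡ 4; y = λ·(6 - 4) - 8 ≡ 0. → (4, 0)
3B: (4, 0) + (6, 8). λ = (8 - 0)/(6 - 4) ≡ 8/2 mod 13. 2⁻¹ ≡ 7 (mod 13), so λ ≡ 4.
  x = λ² - 4 - 6 = 16 - 10 ≡ 6; y = λ·(4 - 6) - 0 ≡ 5. → (6, 5)
3B = (6, 5).
Finally 4A + 3B:
(8, 8) + (6, 5). λ = (5 - 8)/(6 - 8) ≡ 10/11 mod 13. 11⁻¹ ≡ 6 (mod 13), so λ ≡ 8.
  x = λ² - 8 - 6 = 64 - 14 ≡ 11; y = λ·(8 - 11) - 8 ≡ 7. → (11, 7)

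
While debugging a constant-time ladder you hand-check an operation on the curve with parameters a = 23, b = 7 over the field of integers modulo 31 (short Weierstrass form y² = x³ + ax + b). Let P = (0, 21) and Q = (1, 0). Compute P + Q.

(0, 21) + (1, 0). λ = (0 - 21)/(1 - 0) ≡ 10/1 mod 31. 1⁻¹ ≡ 1 (mod 31) since 1·1 = 1 ≡ 1, so λ ≡ 10.
  x = λ² - 0 - 1 = 100 - 1 ≡ 6; y = λ·(0 - 6) - 21 ≡ 12. → (6, 12)

(6, 12)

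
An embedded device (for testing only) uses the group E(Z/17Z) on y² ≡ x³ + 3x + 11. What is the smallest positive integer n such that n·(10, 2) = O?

2P: tangent at (10, 2): λ = (3·10² + 3)/(2·2) ≡ 14/4. 4⁻¹ ≡ 13 (mod 17), so λ ≡ 14·13 ≡ 12.
  x = λ² - 10 - 10 = 144 - 20 ≡ 5; y = λ·(10 - 5) - 2 ≡ 7. → (5, 7)
3P: (5, 7) + (10, 2). λ = (2 - 7)/(10 - 5) ≡ 12/5 mod 17. 5⁻¹ ≡ 7 (mod 17) since 5·7 = 35 ≡ 1, so λ ≡ 16.
  x = λ² - 5 - 10 = 256 - 15 ≡ 3; y = λ·(5 - 3) - 7 ≡ 8. → (3, 8)
4P: (3, 8) + (10, 2). λ = (2 - 8)/(10 - 3) ≡ 11/7 mod 17. 7⁻¹ ≡ 5 (mod 17) since 7·5 = 35 ≡ 1, so λ ≡ 4.
  x = λ² - 3 - 10 = 16 - 13 ≡ 3; y = λ·(3 - 3) - 8 ≡ 9. → (3, 9)
5P: (3, 9) + (10, 2). λ = (2 - 9)/(10 - 3) ≡ 10/7 mod 17. 7⁻¹ ≡ 5 (mod 17) since 7·5 = 35 ≡ 1, so λ ≡ 16.
  x = λ² - 3 - 10 = 256 - 13 ≡ 5; y = λ·(3 - 5) - 9 ≡ 10. → (5, 10)
6P: (5, 10) + (10, 2). λ = (2 - 10)/(10 - 5) ≡ 9/5 mod 17. 5⁻¹ ≡ 7 (mod 17), so λ ≡ 12.
  x = λ² - 5 - 10 = 144 - 15 ≡ 10; y = λ·(5 - 10) - 10 ≡ 15. → (10, 15)
7P: (10, 15) + (10, 2): same x and y₁ ≡ -y₂, so the sum is O.
7P = O, so the order is 7.

7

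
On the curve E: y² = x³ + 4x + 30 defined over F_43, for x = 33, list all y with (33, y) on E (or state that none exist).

none

x³ + 4x + 30 = 36099 ≡ 22 (mod 43).
22 is a non-residue mod 43; no y exists.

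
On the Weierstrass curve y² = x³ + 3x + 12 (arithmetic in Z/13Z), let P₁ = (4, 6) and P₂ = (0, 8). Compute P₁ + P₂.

(4, 6) + (0, 8). λ = (8 - 6)/(0 - 4) ≡ 2/9 mod 13. 9⁻¹ ≡ 3 (mod 13), so λ ≡ 6.
  x = λ² - 4 - 0 = 36 - 4 ≡ 6; y = λ·(4 - 6) - 6 ≡ 8. → (6, 8)

(6, 8)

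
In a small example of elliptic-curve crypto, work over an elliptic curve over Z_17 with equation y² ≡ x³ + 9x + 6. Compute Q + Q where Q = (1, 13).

tangent at (1, 13): λ = (3·1² + 9)/(2·13) ≡ 12/9. 9⁻¹ ≡ 2 (mod 17) since 9·2 = 18 ≡ 1, so λ ≡ 12·2 ≡ 7.
  x = λ² - 1 - 1 = 49 - 2 ≡ 13; y = λ·(1 - 13) - 13 ≡ 5. → (13, 5)

(13, 5)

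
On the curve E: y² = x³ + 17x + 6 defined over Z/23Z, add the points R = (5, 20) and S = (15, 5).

(5, 20) + (15, 5). λ = (5 - 20)/(15 - 5) ≡ 8/10 mod 23. 10⁻¹ ≡ 7 (mod 23), so λ ≡ 10.
  x = λ² - 5 - 15 = 100 - 20 ≡ 11; y = λ·(5 - 11) - 20 ≡ 12. → (11, 12)

(11, 12)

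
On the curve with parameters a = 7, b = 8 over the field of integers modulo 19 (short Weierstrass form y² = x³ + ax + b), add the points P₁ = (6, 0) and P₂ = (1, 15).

(2, 7)

(6, 0) + (1, 15). λ = (15 - 0)/(1 - 6) ≡ 15/14 mod 19. 14⁻¹ ≡ 15 (mod 19) since 14·15 = 210 ≡ 1, so λ ≡ 16.
  x = λ² - 6 - 1 = 256 - 7 ≡ 2; y = λ·(6 - 2) - 0 ≡ 7. → (2, 7)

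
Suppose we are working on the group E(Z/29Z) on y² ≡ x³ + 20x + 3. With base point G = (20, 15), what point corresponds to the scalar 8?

Double-and-add on 8 = (1000)₂. Start with G = (20, 15) for the leading 1-bit.
double: tangent at (20, 15): λ = (3·20² + 20)/(2·15) ≡ 2/1. 1⁻¹ ≡ 1 (mod 29), so λ ≡ 2·1 ≡ 2.
  x = λ² - 20 - 20 = 4 - 40 ≡ 22; y = λ·(20 - 22) - 15 ≡ 10. → (22, 10)
double: tangent at (22, 10): λ = (3·22² + 20)/(2·10) ≡ 22/20. 20⁻¹ ≡ 16 (mod 29) since 20·16 = 320 ≡ 1, so λ ≡ 22·16 ≡ 4.
  x = λ² - 22 - 22 = 16 - 44 ≡ 1; y = λ·(22 - 1) - 10 ≡ 16. → (1, 16)
double: tangent at (1, 16): λ = (3·1² + 20)/(2·16) ≡ 23/3. 3⁻¹ ≡ 10 (mod 29), so λ ≡ 23·10 ≡ 27.
  x = λ² - 1 - 1 = 729 - 2 ≡ 2; y = λ·(1 - 2) - 16 ≡ 15. → (2, 15)

(2, 15)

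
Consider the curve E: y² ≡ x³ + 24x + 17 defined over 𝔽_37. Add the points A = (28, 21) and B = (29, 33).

(13, 11)

(28, 21) + (29, 33). λ = (33 - 21)/(29 - 28) ≡ 12/1 mod 37. 1⁻¹ ≡ 1 (mod 37), so λ ≡ 12.
  x = λ² - 28 - 29 = 144 - 57 ≡ 13; y = λ·(28 - 13) - 21 ≡ 11. → (13, 11)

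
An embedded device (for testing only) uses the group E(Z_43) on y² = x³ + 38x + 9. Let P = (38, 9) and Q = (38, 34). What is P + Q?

O

The two points share x = 38 and their y-coordinates satisfy 9 + 34 ≡ 0 (mod 43), so they are inverses. Their sum is 𝒪.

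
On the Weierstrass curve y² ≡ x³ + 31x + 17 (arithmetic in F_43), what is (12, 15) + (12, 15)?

(0, 24)

tangent at (12, 15): λ = (3·12² + 31)/(2·15) ≡ 33/30. 30⁻¹ ≡ 33 (mod 43) since 30·33 = 990 ≡ 1, so λ ≡ 33·33 ≡ 14.
  x = λ² - 12 - 12 = 196 - 24 ≡ 0; y = λ·(12 - 0) - 15 ≡ 24. → (0, 24)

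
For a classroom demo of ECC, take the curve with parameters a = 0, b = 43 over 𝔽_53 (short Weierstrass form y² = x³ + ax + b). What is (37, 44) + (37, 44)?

(21, 33)

tangent at (37, 44): λ = (3·37² + 0)/(2·44) ≡ 26/35. 35⁻¹ ≡ 50 (mod 53), so λ ≡ 26·50 ≡ 28.
  x = λ² - 37 - 37 = 784 - 74 ≡ 21; y = λ·(37 - 21) - 44 ≡ 33. → (21, 33)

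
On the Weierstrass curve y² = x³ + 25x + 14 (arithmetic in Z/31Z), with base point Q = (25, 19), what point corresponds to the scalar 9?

(6, 16)

Double-and-add on 9 = (1001)₂. Start with Q = (25, 19) for the leading 1-bit.
double: tangent at (25, 19): λ = (3·25² + 25)/(2·19) ≡ 9/7. 7⁻¹ ≡ 9 (mod 31), so λ ≡ 9·9 ≡ 19.
  x = λ² - 25 - 25 = 361 - 50 ≡ 1; y = λ·(25 - 1) - 19 ≡ 3. → (1, 3)
double: tangent at (1, 3): λ = (3·1² + 25)/(2·3) ≡ 28/6. 6⁻¹ ≡ 26 (mod 31), so λ ≡ 28·26 ≡ 15.
  x = λ² - 1 - 1 = 225 - 2 ≡ 6; y = λ·(1 - 6) - 3 ≡ 15. → (6, 15)
double: tangent at (6, 15): λ = (3·6² + 25)/(2·15) ≡ 9/30. 30⁻¹ ≡ 30 (mod 31) since 30·30 = 900 ≡ 1, so λ ≡ 9·30 ≡ 22.
  x = λ² - 6 - 6 = 484 - 12 ≡ 7; y = λ·(6 - 7) - 15 ≡ 25. → (7, 25)
add Q: (7, 25) + (25, 19). λ = (19 - 25)/(25 - 7) ≡ 25/18 mod 31. 18⁻¹ ≡ 19 (mod 31), so λ ≡ 10.
  x = λ² - 7 - 25 = 100 - 32 ≡ 6; y = λ·(7 - 6) - 25 ≡ 16. → (6, 16)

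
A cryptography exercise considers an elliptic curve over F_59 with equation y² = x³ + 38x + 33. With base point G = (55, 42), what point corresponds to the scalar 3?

(26, 37)

Repeated addition: build up to 3G.
2G: tangent at (55, 42): λ = (3·55² + 38)/(2·42) ≡ 27/25. 25⁻¹ ≡ 26 (mod 59), so λ ≡ 27·26 ≡ 53.
  x = λ² - 55 - 55 = 2809 - 110 ≡ 44; y = λ·(55 - 44) - 42 ≡ 10. → (44, 10)
3G: (44, 10) + (55, 42). λ = (42 - 10)/(55 - 44) ≡ 32/11 mod 59. 11⁻¹ ≡ 43 (mod 59), so λ ≡ 19.
  x = λ² - 44 - 55 = 361 - 99 ≡ 26; y = λ·(44 - 26) - 10 ≡ 37. → (26, 37)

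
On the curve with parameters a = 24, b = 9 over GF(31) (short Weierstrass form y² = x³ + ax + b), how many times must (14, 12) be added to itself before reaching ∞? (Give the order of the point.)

2P: tangent at (14, 12): λ = (3·14² + 24)/(2·12) ≡ 23/24. 24⁻¹ ≡ 22 (mod 31), so λ ≡ 23·22 ≡ 10.
  x = λ² - 14 - 14 = 100 - 28 ≡ 10; y = λ·(14 - 10) - 12 ≡ 28. → (10, 28)
3P: (10, 28) + (14, 12). λ = (12 - 28)/(14 - 10) ≡ 15/4 mod 31. 4⁻¹ ≡ 8 (mod 31) since 4·8 = 32 ≡ 1, so λ ≡ 27.
  x = λ² - 10 - 14 = 729 - 24 ≡ 23; y = λ·(10 - 23) - 28 ≡ 24. → (23, 24)
4P: (23, 24) + (14, 12). λ = (12 - 24)/(14 - 23) ≡ 19/22 mod 31. 22⁻¹ ≡ 24 (mod 31) since 22·24 = 528 ≡ 1, so λ ≡ 22.
  x = λ² - 23 - 14 = 484 - 37 ≡ 13; y = λ·(23 - 13) - 24 ≡ 10. → (13, 10)
5P: (13, 10) + (14, 12). λ = (12 - 10)/(14 - 13) ≡ 2/1 mod 31. 1⁻¹ ≡ 1 (mod 31), so λ ≡ 2.
  x = λ² - 13 - 14 = 4 - 27 ≡ 8; y = λ·(13 - 8) - 10 ≡ 0. → (8, 0)
6P: (8, 0) + (14, 12). λ = (12 - 0)/(14 - 8) ≡ 12/6 mod 31. 6⁻¹ ≡ 26 (mod 31), so λ ≡ 2.
  x = λ² - 8 - 14 = 4 - 22 ≡ 13; y = λ·(8 - 13) - 0 ≡ 21. → (13, 21)
7P: (13, 21) + (14, 12). λ = (12 - 21)/(14 - 13) ≡ 22/1 mod 31. 1⁻¹ ≡ 1 (mod 31) since 1·1 = 1 ≡ 1, so λ ≡ 22.
  x = λ² - 13 - 14 = 484 - 27 ≡ 23; y = λ·(13 - 23) - 21 ≡ 7. → (23, 7)
8P: (23, 7) + (14, 12). λ = (12 - 7)/(14 - 23) ≡ 5/22 mod 31. 22⁻¹ ≡ 24 (mod 31), so λ ≡ 27.
  x = λ² - 23 - 14 = 729 - 37 ≡ 10; y = λ·(23 - 10) - 7 ≡ 3. → (10, 3)
9P: (10, 3) + (14, 12). λ = (12 - 3)/(14 - 10) ≡ 9/4 mod 31. 4⁻¹ ≡ 8 (mod 31), so λ ≡ 10.
  x = λ² - 10 - 14 = 100 - 24 ≡ 14; y = λ·(10 - 14) - 3 ≡ 19. → (14, 19)
10P: (14, 19) + (14, 12): same x and y₁ ≡ -y₂, so the sum is ∞.
10P = ∞, so the order is 10.

10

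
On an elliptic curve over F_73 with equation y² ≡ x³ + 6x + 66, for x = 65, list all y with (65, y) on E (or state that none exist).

x³ + 6x + 66 = 275081 ≡ 17 (mod 73).
17 is a non-residue mod 73; no y exists.

none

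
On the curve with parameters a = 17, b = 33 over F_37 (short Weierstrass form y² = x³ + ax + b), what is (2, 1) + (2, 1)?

tangent at (2, 1): λ = (3·2² + 17)/(2·1) ≡ 29/2. 2⁻¹ ≡ 19 (mod 37) since 2·19 = 38 ≡ 1, so λ ≡ 29·19 ≡ 33.
  x = λ² - 2 - 2 = 1089 - 4 ≡ 12; y = λ·(2 - 12) - 1 ≡ 2. → (12, 2)

(12, 2)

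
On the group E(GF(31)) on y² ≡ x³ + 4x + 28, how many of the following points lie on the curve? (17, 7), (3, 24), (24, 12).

(17, 7): 7² ≡ 18, rhs ≡ 18 → on.
(3, 24): 24² ≡ 18, rhs ≡ 5 → off.
(24, 12): 12² ≡ 20, rhs ≡ 29 → off.

1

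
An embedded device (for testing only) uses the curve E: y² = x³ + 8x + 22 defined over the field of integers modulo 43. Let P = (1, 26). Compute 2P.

tangent at (1, 26): λ = (3·1² + 8)/(2·26) ≡ 11/9. 9⁻¹ ≡ 24 (mod 43), so λ ≡ 11·24 ≡ 6.
  x = λ² - 1 - 1 = 36 - 2 ≡ 34; y = λ·(1 - 34) - 26 ≡ 34. → (34, 34)

(34, 34)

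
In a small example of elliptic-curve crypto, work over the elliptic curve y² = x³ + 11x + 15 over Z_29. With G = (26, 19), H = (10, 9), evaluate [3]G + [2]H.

(10, 20)

First 3G:
Repeated addition: build up to 3G.
2G: tangent at (26, 19): λ = (3·26² + 11)/(2·19) ≡ 9/9. 9⁻¹ ≡ 13 (mod 29), so λ ≡ 9·13 ≡ 1.
  x = λ² - 26 - 26 = 1 - 52 ≡ 7; y = λ·(26 - 7) - 19 ≡ 0. → (7, 0)
3G: (7, 0) + (26, 19). λ = (19 - 0)/(26 - 7) ≡ 19/19 mod 29. 19⁻¹ ≡ 26 (mod 29) since 19·26 = 494 ≡ 1, so λ ≡ 1.
  x = λ² - 7 - 26 = 1 - 33 ≡ 26; y = λ·(7 - 26) - 0 ≡ 10. → (26, 10)
3G = (26, 10).
Next 2H:
Repeated addition: build up to 2H.
2H: tangent at (10, 9): λ = (3·10² + 11)/(2·9) ≡ 21/18. 18⁻¹ ≡ 21 (mod 29) since 18·21 = 378 ≡ 1, so λ ≡ 21·21 ≡ 6.
  x = λ² - 10 - 10 = 36 - 20 ≡ 16; y = λ·(10 - 16) - 9 ≡ 13. → (16, 13)
2H = (16, 13).
Finally 3G + 2H:
(26, 10) + (16, 13). λ = (13 - 10)/(16 - 26) ≡ 3/19 mod 29. 19⁻¹ ≡ 26 (mod 29) since 19·26 = 494 ≡ 1, so λ ≡ 20.
  x = λ² - 26 - 16 = 400 - 42 ≡ 10; y = λ·(26 - 10) - 10 ≡ 20. → (10, 20)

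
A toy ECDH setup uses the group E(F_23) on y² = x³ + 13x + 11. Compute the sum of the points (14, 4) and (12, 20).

(14, 4) + (12, 20). λ = (20 - 4)/(12 - 14) ≡ 16/21 mod 23. 21⁻¹ ≡ 11 (mod 23), so λ ≡ 15.
  x = λ² - 14 - 12 = 225 - 26 ≡ 15; y = λ·(14 - 15) - 4 ≡ 4. → (15, 4)

(15, 4)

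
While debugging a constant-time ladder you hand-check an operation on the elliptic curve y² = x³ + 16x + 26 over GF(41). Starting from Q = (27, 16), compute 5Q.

(17, 39)

Double-and-add on 5 = (101)₂. Start with Q = (27, 16) for the leading 1-bit.
double: tangent at (27, 16): λ = (3·27² + 16)/(2·16) ≡ 30/32. 32⁻¹ ≡ 9 (mod 41), so λ ≡ 30·9 ≡ 24.
  x = λ² - 27 - 27 = 576 - 54 ≡ 30; y = λ·(27 - 30) - 16 ≡ 35. → (30, 35)
double: tangent at (30, 35): λ = (3·30² + 16)/(2·35) ≡ 10/29. 29⁻¹ ≡ 17 (mod 41) since 29·17 = 493 ≡ 1, so λ ≡ 10·17 ≡ 6.
  x = λ² - 30 - 30 = 36 - 60 ≡ 17; y = λ·(30 - 17) - 35 ≡ 2. → (17, 2)
add Q: (17, 2) + (27, 16). λ = (16 - 2)/(27 - 17) ≡ 14/10 mod 41. 10⁻¹ ≡ 37 (mod 41), so λ ≡ 26.
  x = λ² - 17 - 27 = 676 - 44 ≡ 17; y = λ·(17 - 17) - 2 ≡ 39. → (17, 39)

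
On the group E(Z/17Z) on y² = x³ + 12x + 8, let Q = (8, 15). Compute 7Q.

(4, 16)

Double-and-add on 7 = (111)₂. Start with Q = (8, 15) for the leading 1-bit.
double: tangent at (8, 15): λ = (3·8² + 12)/(2·15) ≡ 0/13. 13⁻¹ ≡ 4 (mod 17), so λ ≡ 0·4 ≡ 0.
  x = λ² - 8 - 8 = 0 - 16 ≡ 1; y = λ·(8 - 1) - 15 ≡ 2. → (1, 2)
add Q: (1, 2) + (8, 15). λ = (15 - 2)/(8 - 1) ≡ 13/7 mod 17. 7⁻¹ ≡ 5 (mod 17) since 7·5 = 35 ≡ 1, so λ ≡ 14.
  x = λ² - 1 - 8 = 196 - 9 ≡ 0; y = λ·(1 - 0) - 2 ≡ 12. → (0, 12)
double: tangent at (0, 12): λ = (3·0² + 12)/(2·12) ≡ 12/7. 7⁻¹ ≡ 5 (mod 17), so λ ≡ 12·5 ≡ 9.
  x = λ² - 0 - 0 = 81 - 0 ≡ 13; y = λ·(0 - 13) - 12 ≡ 7. → (13, 7)
add Q: (13, 7) + (8, 15). λ = (15 - 7)/(8 - 13) ≡ 8/12 mod 17. 12⁻¹ ≡ 10 (mod 17) since 12·10 = 120 ≡ 1, so λ ≡ 12.
  x = λ² - 13 - 8 = 144 - 21 ≡ 4; y = λ·(13 - 4) - 7 ≡ 16. → (4, 16)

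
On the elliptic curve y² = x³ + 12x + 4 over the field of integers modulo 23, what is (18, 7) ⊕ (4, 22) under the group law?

(14, 15)

(18, 7) + (4, 22). λ = (22 - 7)/(4 - 18) ≡ 15/9 mod 23. 9⁻¹ ≡ 18 (mod 23), so λ ≡ 17.
  x = λ² - 18 - 4 = 289 - 22 ≡ 14; y = λ·(18 - 14) - 7 ≡ 15. → (14, 15)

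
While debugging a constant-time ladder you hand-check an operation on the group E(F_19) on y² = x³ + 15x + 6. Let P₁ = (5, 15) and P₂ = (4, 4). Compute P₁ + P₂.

(5, 15) + (4, 4). λ = (4 - 15)/(4 - 5) ≡ 8/18 mod 19. 18⁻¹ ≡ 18 (mod 19) since 18·18 = 324 ≡ 1, so λ ≡ 11.
  x = λ² - 5 - 4 = 121 - 9 ≡ 17; y = λ·(5 - 17) - 15 ≡ 5. → (17, 5)

(17, 5)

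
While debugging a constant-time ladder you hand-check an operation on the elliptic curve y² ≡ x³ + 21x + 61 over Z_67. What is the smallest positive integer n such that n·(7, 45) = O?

9

2P: tangent at (7, 45): λ = (3·7² + 21)/(2·45) ≡ 34/23. 23⁻¹ ≡ 35 (mod 67) since 23·35 = 805 ≡ 1, so λ ≡ 34·35 ≡ 51.
  x = λ² - 7 - 7 = 2601 - 14 ≡ 41; y = λ·(7 - 41) - 45 ≡ 30. → (41, 30)
3P: (41, 30) + (7, 45). λ = (45 - 30)/(7 - 41) ≡ 15/33 mod 67. 33⁻¹ ≡ 65 (mod 67), so λ ≡ 37.
  x = λ² - 41 - 7 = 1369 - 48 ≡ 48; y = λ·(41 - 48) - 30 ≡ 46. → (48, 46)
4P: (48, 46) + (7, 45). λ = (45 - 46)/(7 - 48) ≡ 66/26 mod 67. 26⁻¹ ≡ 49 (mod 67), so λ ≡ 18.
  x = λ² - 48 - 7 = 324 - 55 ≡ 1; y = λ·(48 - 1) - 46 ≡ 63. → (1, 63)
5P: (1, 63) + (7, 45). λ = (45 - 63)/(7 - 1) ≡ 49/6 mod 67. 6⁻¹ ≡ 56 (mod 67), so λ ≡ 64.
  x = λ² - 1 - 7 = 4096 - 8 ≡ 1; y = λ·(1 - 1) - 63 ≡ 4. → (1, 4)
6P: (1, 4) + (7, 45). λ = (45 - 4)/(7 - 1) ≡ 41/6 mod 67. 6⁻¹ ≡ 56 (mod 67), so λ ≡ 18.
  x = λ² - 1 - 7 = 324 - 8 ≡ 48; y = λ·(1 - 48) - 4 ≡ 21. → (48, 21)
7P: (48, 21) + (7, 45). λ = (45 - 21)/(7 - 48) ≡ 24/26 mod 67. 26⁻¹ ≡ 49 (mod 67), so λ ≡ 37.
  x = λ² - 48 - 7 = 1369 - 55 ≡ 41; y = λ·(48 - 41) - 21 ≡ 37. → (41, 37)
8P: (41, 37) + (7, 45). λ = (45 - 37)/(7 - 41) ≡ 8/33 mod 67. 33⁻¹ ≡ 65 (mod 67) since 33·65 = 2145 ≡ 1, so λ ≡ 51.
  x = λ² - 41 - 7 = 2601 - 48 ≡ 7; y = λ·(41 - 7) - 37 ≡ 22. → (7, 22)
9P: (7, 22) + (7, 45): same x and y₁ ≡ -y₂, so the sum is O.
9P = O, so the order is 9.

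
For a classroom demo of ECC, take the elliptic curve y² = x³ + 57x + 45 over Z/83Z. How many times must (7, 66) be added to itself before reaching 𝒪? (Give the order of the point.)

2P: tangent at (7, 66): λ = (3·7² + 57)/(2·66) ≡ 38/49. 49⁻¹ ≡ 61 (mod 83) since 49·61 = 2989 ≡ 1, so λ ≡ 38·61 ≡ 77.
  x = λ² - 7 - 7 = 5929 - 14 ≡ 22; y = λ·(7 - 22) - 66 ≡ 24. → (22, 24)
3P: (22, 24) + (7, 66). λ = (66 - 24)/(7 - 22) ≡ 42/68 mod 83. 68⁻¹ ≡ 11 (mod 83) since 68·11 = 748 ≡ 1, so λ ≡ 47.
  x = λ² - 22 - 7 = 2209 - 29 ≡ 22; y = λ·(22 - 22) - 24 ≡ 59. → (22, 59)
4P: (22, 59) + (7, 66). λ = (66 - 59)/(7 - 22) ≡ 7/68 mod 83. 68⁻¹ ≡ 11 (mod 83), so λ ≡ 77.
  x = λ² - 22 - 7 = 5929 - 29 ≡ 7; y = λ·(22 - 7) - 59 ≡ 17. → (7, 17)
5P: (7, 17) + (7, 66): same x and y₁ ≡ -y₂, so the sum is 𝒪.
5P = 𝒪, so the order is 5.

5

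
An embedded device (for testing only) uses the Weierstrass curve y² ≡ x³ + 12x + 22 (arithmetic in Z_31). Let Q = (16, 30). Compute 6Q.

(11, 11)

Double-and-add on 6 = (110)₂. Start with Q = (16, 30) for the leading 1-bit.
double: tangent at (16, 30): λ = (3·16² + 12)/(2·30) ≡ 5/29. 29⁻¹ ≡ 15 (mod 31) since 29·15 = 435 ≡ 1, so λ ≡ 5·15 ≡ 13.
  x = λ² - 16 - 16 = 169 - 32 ≡ 13; y = λ·(16 - 13) - 30 ≡ 9. → (13, 9)
add Q: (13, 9) + (16, 30). λ = (30 - 9)/(16 - 13) ≡ 21/3 mod 31. 3⁻¹ ≡ 21 (mod 31), so λ ≡ 7.
  x = λ² - 13 - 16 = 49 - 29 ≡ 20; y = λ·(13 - 20) - 9 ≡ 4. → (20, 4)
double: tangent at (20, 4): λ = (3·20² + 12)/(2·4) ≡ 3/8. 8⁻¹ ≡ 4 (mod 31), so λ ≡ 3·4 ≡ 12.
  x = λ² - 20 - 20 = 144 - 40 ≡ 11; y = λ·(20 - 11) - 4 ≡ 11. → (11, 11)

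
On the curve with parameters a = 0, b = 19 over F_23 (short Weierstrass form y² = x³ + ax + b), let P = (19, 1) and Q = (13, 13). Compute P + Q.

(19, 1) + (13, 13). λ = (13 - 1)/(13 - 19) ≡ 12/17 mod 23. 17⁻¹ ≡ 19 (mod 23) since 17·19 = 323 ≡ 1, so λ ≡ 21.
  x = λ² - 19 - 13 = 441 - 32 ≡ 18; y = λ·(19 - 18) - 1 ≡ 20. → (18, 20)

(18, 20)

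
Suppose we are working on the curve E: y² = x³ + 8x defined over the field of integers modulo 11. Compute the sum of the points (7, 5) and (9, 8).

(0, 0)

(7, 5) + (9, 8). λ = (8 - 5)/(9 - 7) ≡ 3/2 mod 11. 2⁻¹ ≡ 6 (mod 11) since 2·6 = 12 ≡ 1, so λ ≡ 7.
  x = λ² - 7 - 9 = 49 - 16 ≡ 0; y = λ·(7 - 0) - 5 ≡ 0. → (0, 0)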